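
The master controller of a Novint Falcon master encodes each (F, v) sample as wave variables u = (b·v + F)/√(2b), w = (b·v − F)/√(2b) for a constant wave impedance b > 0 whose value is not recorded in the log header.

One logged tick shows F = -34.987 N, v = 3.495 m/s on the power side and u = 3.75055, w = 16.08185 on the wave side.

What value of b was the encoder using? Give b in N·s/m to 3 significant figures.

u + w = 19.8324;  u + w = √(2b)·v, so √(2b) = 19.8324/3.495 = 5.6745.
b = (√(2b))²/2 = 32.2000/2 = 16.1000.
(Check via u − w = 2F/√(2b): u − w = -12.3313, 2F/√(2b) = -12.3313.)

b = 16.1 N·s/m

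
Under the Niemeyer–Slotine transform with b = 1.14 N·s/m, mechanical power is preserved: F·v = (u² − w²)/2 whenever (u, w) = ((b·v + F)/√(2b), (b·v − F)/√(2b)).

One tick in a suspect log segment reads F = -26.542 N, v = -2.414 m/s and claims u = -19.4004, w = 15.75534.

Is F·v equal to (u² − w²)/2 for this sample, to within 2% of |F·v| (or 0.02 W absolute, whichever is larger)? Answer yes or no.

F·v = (-26.542)×(-2.414) = 64.0724 W.
(u² − w²)/2 = (376.3755 − 248.2307)/2 = 64.0724 W.
|Δ| = 0.0000;  2% of max(1, |F·v|) = 1.2814.

yes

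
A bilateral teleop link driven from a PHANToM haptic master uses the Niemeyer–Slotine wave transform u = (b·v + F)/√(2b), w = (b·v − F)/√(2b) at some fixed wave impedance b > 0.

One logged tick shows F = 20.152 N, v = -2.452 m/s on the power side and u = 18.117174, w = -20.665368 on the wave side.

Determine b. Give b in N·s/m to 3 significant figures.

b = 0.54 N·s/m

u + w = -2.548194;  u + w = √(2b)·v, so √(2b) = -2.548194/(-2.452) = 1.039231.
b = (√(2b))²/2 = 1.080001/2 = 0.540000.
(Check via u − w = 2F/√(2b): u − w = 38.782542, 2F/√(2b) = 38.782529.)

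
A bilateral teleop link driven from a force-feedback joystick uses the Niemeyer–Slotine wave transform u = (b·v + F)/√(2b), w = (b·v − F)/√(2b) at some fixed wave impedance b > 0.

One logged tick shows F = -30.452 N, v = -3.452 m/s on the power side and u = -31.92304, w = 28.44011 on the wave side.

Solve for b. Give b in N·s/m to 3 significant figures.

u + w = -3.48293;  u + w = √(2b)·v, so √(2b) = -3.48293/(-3.452) = 1.00896.
b = (√(2b))²/2 = 1.01800/2 = 0.50900.
(Check via u − w = 2F/√(2b): u − w = -60.36315, 2F/√(2b) = -60.36314.)

b = 0.509 N·s/m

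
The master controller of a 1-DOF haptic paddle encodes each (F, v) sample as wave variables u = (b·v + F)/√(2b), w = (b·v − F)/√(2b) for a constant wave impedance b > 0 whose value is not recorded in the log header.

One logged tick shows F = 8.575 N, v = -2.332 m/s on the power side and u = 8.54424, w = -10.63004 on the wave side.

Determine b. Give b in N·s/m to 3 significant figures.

b = 0.4 N·s/m

u + w = -2.08580;  u + w = √(2b)·v, so √(2b) = -2.08580/(-2.332) = 0.89443.
b = (√(2b))²/2 = 0.80000/2 = 0.40000.
(Check via u − w = 2F/√(2b): u − w = 19.17428, 2F/√(2b) = 19.17432.)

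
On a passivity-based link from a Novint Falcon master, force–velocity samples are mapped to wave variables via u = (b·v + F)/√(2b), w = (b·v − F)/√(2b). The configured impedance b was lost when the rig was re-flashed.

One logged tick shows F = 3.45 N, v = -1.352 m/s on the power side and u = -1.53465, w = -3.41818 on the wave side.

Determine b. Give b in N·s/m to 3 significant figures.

u + w = -4.95283;  u + w = √(2b)·v, so √(2b) = -4.95283/(-1.352) = 3.66334.
b = (√(2b))²/2 = 13.42003/2 = 6.71001.
(Check via u − w = 2F/√(2b): u − w = 1.88353, 2F/√(2b) = 1.88353.)

b = 6.71 N·s/m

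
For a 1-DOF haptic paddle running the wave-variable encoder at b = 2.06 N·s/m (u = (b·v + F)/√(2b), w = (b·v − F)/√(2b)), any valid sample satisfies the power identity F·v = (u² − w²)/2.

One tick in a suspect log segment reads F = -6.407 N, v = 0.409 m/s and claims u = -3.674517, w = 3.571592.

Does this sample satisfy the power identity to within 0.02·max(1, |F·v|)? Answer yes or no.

F·v = (-6.407)×0.409 = -2.620463 W.
(u² − w²)/2 = (13.502075 − 12.756269)/2 = 0.372903 W.
|Δ| = 2.993366;  2% of max(1, |F·v|) = 0.052409.

no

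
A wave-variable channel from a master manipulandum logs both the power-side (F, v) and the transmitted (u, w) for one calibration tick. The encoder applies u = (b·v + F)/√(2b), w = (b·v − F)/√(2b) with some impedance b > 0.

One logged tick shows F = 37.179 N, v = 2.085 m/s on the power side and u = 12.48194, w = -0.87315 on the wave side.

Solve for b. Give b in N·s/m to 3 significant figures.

u + w = 11.60879;  u + w = √(2b)·v, so √(2b) = 11.60879/2.085 = 5.56776.
b = (√(2b))²/2 = 31.00001/2 = 15.50000.
(Check via u − w = 2F/√(2b): u − w = 13.35509, 2F/√(2b) = 13.35509.)

b = 15.5 N·s/m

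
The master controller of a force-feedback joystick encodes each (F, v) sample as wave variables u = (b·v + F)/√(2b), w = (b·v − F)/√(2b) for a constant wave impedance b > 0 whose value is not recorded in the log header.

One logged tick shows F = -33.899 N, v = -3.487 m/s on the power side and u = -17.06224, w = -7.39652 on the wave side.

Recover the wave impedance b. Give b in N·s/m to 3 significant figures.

b = 24.6 N·s/m

u + w = -24.45876;  u + w = √(2b)·v, so √(2b) = -24.45876/(-3.487) = 7.01427.
b = (√(2b))²/2 = 49.19999/2 = 24.59999.
(Check via u − w = 2F/√(2b): u − w = -9.66572, 2F/√(2b) = -9.66572.)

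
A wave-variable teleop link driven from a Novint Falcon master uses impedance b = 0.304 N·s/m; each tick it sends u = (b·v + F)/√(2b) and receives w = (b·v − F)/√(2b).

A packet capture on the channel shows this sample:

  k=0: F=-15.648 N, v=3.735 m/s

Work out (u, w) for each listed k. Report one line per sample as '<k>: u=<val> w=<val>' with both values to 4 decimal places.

k=0: b·v=0.304×3.735=1.1354; √(2b)=0.7797; u=(1.1354+(-15.648))/0.7797=-18.6120, w=(1.1354−(-15.648))/0.7797=21.5243

0: u=-18.6120 w=21.5243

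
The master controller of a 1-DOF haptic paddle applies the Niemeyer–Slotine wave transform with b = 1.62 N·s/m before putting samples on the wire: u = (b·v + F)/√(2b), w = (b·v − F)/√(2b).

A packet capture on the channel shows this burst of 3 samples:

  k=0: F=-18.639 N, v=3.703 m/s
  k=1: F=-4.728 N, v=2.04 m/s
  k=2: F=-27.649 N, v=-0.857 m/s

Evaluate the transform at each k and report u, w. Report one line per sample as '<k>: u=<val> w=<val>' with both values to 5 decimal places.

k=0: b·v=1.62×3.703=5.99886; √(2b)=1.80000; u=(5.99886+(-18.639))/1.80000=-7.02230, w=(5.99886−(-18.639))/1.80000=13.68770
k=1: b·v=1.62×2.04=3.30480; √(2b)=1.80000; u=(3.30480+(-4.728))/1.80000=-0.79067, w=(3.30480−(-4.728))/1.80000=4.46267
k=2: b·v=1.62×(-0.857)=-1.38834; √(2b)=1.80000; u=(-1.38834+(-27.649))/1.80000=-16.13186, w=(-1.38834−(-27.649))/1.80000=14.58926

0: u=-7.02230 w=13.68770
1: u=-0.79067 w=4.46267
2: u=-16.13186 w=14.58926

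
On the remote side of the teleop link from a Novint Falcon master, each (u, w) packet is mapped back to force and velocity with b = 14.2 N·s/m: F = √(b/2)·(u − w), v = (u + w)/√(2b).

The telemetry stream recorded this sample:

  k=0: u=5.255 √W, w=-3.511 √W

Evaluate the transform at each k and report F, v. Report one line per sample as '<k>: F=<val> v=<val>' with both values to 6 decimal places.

k=0: u−w=8.766000, u+w=1.744000; √(b/2)=2.664583, √(2b)=5.329165; F=2.664583×8.766=23.357730, v=1.744000/5.329165=0.327256

0: F=23.357730 v=0.327256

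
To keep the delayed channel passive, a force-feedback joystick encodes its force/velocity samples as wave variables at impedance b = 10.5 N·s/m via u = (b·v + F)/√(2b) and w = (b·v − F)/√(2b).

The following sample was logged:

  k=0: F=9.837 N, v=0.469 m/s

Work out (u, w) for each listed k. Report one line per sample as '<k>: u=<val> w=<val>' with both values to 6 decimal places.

0: u=3.221223 w=-1.071995

k=0: b·v=10.5×0.469=4.924500; √(2b)=4.582576; u=(4.924500+9.837)/4.582576=3.221223, w=(4.924500−9.837)/4.582576=-1.071995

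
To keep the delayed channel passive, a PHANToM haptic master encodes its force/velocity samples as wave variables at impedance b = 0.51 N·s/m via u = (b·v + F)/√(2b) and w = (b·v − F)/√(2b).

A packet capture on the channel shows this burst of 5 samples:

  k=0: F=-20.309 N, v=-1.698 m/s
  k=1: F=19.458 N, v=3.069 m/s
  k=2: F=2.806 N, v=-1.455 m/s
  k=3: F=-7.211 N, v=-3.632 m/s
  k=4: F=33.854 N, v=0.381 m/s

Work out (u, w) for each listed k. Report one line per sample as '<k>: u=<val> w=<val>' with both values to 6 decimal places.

0: u=-20.966354 w=19.251458
1: u=20.816060 w=-17.716522
2: u=2.043615 w=-3.513093
3: u=-8.974024 w=5.305884
4: u=33.712850 w=-33.328059

k=0: b·v=0.51×(-1.698)=-0.865980; √(2b)=1.009950; u=(-0.865980+(-20.309))/1.009950=-20.966354, w=(-0.865980−(-20.309))/1.009950=19.251458
k=1: b·v=0.51×3.069=1.565190; √(2b)=1.009950; u=(1.565190+19.458)/1.009950=20.816060, w=(1.565190−19.458)/1.009950=-17.716522
k=2: b·v=0.51×(-1.455)=-0.742050; √(2b)=1.009950; u=(-0.742050+2.806)/1.009950=2.043615, w=(-0.742050−2.806)/1.009950=-3.513093
k=3: b·v=0.51×(-3.632)=-1.852320; √(2b)=1.009950; u=(-1.852320+(-7.211))/1.009950=-8.974024, w=(-1.852320−(-7.211))/1.009950=5.305884
k=4: b·v=0.51×0.381=0.194310; √(2b)=1.009950; u=(0.194310+33.854)/1.009950=33.712850, w=(0.194310−33.854)/1.009950=-33.328059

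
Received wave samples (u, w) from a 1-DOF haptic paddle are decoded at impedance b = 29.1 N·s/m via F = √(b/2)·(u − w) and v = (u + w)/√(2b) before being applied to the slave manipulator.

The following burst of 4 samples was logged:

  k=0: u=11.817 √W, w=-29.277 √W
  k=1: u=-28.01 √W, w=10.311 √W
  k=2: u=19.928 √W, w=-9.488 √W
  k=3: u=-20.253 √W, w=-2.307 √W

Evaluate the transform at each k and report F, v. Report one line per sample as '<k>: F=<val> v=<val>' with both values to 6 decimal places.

k=0: u−w=41.094000, u+w=-17.460000; √(b/2)=3.814446, √(2b)=7.628892; F=3.814446×41.094=156.750853, v=-17.460000/7.628892=-2.288668
k=1: u−w=-38.321000, u+w=-17.699000; √(b/2)=3.814446, √(2b)=7.628892; F=3.814446×(-38.321)=-146.173394, v=-17.699000/7.628892=-2.319996
k=2: u−w=29.416000, u+w=10.440000; √(b/2)=3.814446, √(2b)=7.628892; F=3.814446×29.416=112.205750, v=10.440000/7.628892=1.368482
k=3: u−w=-17.946000, u+w=-22.560000; √(b/2)=3.814446, √(2b)=7.628892; F=3.814446×(-17.946)=-68.454052, v=-22.560000/7.628892=-2.957179

0: F=156.750853 v=-2.288668
1: F=-146.173394 v=-2.319996
2: F=112.205750 v=1.368482
3: F=-68.454052 v=-2.957179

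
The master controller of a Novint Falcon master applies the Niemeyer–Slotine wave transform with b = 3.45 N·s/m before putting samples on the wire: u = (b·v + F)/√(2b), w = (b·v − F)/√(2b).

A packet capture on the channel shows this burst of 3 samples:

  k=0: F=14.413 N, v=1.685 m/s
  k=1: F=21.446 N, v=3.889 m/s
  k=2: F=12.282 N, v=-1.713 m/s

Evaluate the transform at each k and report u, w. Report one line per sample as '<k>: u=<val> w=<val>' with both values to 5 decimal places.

0: u=7.70000 w=-3.27387
1: u=13.27214 w=-3.05657
2: u=2.42584 w=-6.92552

k=0: b·v=3.45×1.685=5.81325; √(2b)=2.62679; u=(5.81325+14.413)/2.62679=7.70000, w=(5.81325−14.413)/2.62679=-3.27387
k=1: b·v=3.45×3.889=13.41705; √(2b)=2.62679; u=(13.41705+21.446)/2.62679=13.27214, w=(13.41705−21.446)/2.62679=-3.05657
k=2: b·v=3.45×(-1.713)=-5.90985; √(2b)=2.62679; u=(-5.90985+12.282)/2.62679=2.42584, w=(-5.90985−12.282)/2.62679=-6.92552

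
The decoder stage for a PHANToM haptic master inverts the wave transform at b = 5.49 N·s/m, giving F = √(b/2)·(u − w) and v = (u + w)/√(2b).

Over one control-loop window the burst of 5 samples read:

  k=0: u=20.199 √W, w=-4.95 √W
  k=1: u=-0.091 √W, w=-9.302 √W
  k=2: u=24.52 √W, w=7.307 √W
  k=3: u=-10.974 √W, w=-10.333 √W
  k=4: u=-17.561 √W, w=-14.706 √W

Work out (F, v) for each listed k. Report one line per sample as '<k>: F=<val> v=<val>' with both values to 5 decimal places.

k=0: u−w=25.14900, u+w=15.24900; √(b/2)=1.65680, √(2b)=3.31361; F=1.65680×25.149=41.66697, v=15.24900/3.31361=4.60193
k=1: u−w=9.21100, u+w=-9.39300; √(b/2)=1.65680, √(2b)=3.31361; F=1.65680×9.211=15.26082, v=-9.39300/3.31361=-2.83467
k=2: u−w=17.21300, u+w=31.82700; √(b/2)=1.65680, √(2b)=3.31361; F=1.65680×17.213=28.51857, v=31.82700/3.31361=9.60494
k=3: u−w=-0.64100, u+w=-21.30700; √(b/2)=1.65680, √(2b)=3.31361; F=1.65680×(-0.641)=-1.06201, v=-21.30700/3.31361=-6.43015
k=4: u−w=-2.85500, u+w=-32.26700; √(b/2)=1.65680, √(2b)=3.31361; F=1.65680×(-2.855)=-4.73018, v=-32.26700/3.31361=-9.73772

0: F=41.66697 v=4.60193
1: F=15.26082 v=-2.83467
2: F=28.51857 v=9.60494
3: F=-1.06201 v=-6.43015
4: F=-4.73018 v=-9.73772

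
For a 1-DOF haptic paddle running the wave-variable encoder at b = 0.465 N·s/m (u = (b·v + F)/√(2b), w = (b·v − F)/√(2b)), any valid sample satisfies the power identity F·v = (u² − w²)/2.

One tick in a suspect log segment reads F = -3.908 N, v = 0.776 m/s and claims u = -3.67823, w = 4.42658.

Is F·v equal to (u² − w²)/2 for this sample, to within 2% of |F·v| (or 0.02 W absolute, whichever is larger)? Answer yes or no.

F·v = (-3.908)×0.776 = -3.03261 W.
(u² − w²)/2 = (13.52938 − 19.59461)/2 = -3.03262 W.
|Δ| = 0.00001;  2% of max(1, |F·v|) = 0.06065.

yes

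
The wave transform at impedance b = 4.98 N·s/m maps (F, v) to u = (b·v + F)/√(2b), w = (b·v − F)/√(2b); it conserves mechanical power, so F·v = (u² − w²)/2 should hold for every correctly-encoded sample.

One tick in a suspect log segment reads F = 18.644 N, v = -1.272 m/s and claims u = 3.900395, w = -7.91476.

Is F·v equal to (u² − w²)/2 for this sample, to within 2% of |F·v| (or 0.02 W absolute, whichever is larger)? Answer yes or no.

yes

F·v = 18.644×(-1.272) = -23.715168 W.
(u² − w²)/2 = (15.213081 − 62.643426)/2 = -23.715172 W.
|Δ| = 0.000004;  2% of max(1, |F·v|) = 0.474303.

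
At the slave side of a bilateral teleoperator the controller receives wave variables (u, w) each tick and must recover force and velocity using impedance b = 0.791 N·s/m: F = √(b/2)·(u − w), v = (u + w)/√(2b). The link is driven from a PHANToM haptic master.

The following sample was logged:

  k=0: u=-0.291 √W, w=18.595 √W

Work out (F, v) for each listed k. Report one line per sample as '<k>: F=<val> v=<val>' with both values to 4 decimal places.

0: F=-11.8772 v=14.5527

k=0: u−w=-18.8860, u+w=18.3040; √(b/2)=0.6289, √(2b)=1.2578; F=0.6289×(-18.886)=-11.8772, v=18.3040/1.2578=14.5527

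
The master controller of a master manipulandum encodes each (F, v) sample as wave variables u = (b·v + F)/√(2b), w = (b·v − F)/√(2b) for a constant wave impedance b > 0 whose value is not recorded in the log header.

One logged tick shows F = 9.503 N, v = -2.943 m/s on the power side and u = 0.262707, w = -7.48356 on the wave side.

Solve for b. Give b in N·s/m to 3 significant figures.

u + w = -7.220853;  u + w = √(2b)·v, so √(2b) = -7.220853/(-2.943) = 2.453569.
b = (√(2b))²/2 = 6.020000/2 = 3.010000.
(Check via u − w = 2F/√(2b): u − w = 7.746267, 2F/√(2b) = 7.746267.)

b = 3.01 N·s/m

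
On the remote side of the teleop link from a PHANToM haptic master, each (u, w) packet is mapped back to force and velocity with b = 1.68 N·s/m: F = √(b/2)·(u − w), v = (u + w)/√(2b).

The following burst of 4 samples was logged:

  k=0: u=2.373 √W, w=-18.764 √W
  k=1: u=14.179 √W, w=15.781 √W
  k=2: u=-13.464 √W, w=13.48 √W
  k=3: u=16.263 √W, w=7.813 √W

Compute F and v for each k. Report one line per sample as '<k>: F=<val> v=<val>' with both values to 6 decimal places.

0: F=19.372380 v=-8.942024
1: F=-1.468257 v=16.344520
2: F=-24.694584 v=0.008729
3: F=7.744553 v=13.134535

k=0: u−w=21.137000, u+w=-16.391000; √(b/2)=0.916515, √(2b)=1.833030; F=0.916515×21.137=19.372380, v=-16.391000/1.833030=-8.942024
k=1: u−w=-1.602000, u+w=29.960000; √(b/2)=0.916515, √(2b)=1.833030; F=0.916515×(-1.602)=-1.468257, v=29.960000/1.833030=16.344520
k=2: u−w=-26.944000, u+w=0.016000; √(b/2)=0.916515, √(2b)=1.833030; F=0.916515×(-26.944)=-24.694584, v=0.016000/1.833030=0.008729
k=3: u−w=8.450000, u+w=24.076000; √(b/2)=0.916515, √(2b)=1.833030; F=0.916515×8.45=7.744553, v=24.076000/1.833030=13.134535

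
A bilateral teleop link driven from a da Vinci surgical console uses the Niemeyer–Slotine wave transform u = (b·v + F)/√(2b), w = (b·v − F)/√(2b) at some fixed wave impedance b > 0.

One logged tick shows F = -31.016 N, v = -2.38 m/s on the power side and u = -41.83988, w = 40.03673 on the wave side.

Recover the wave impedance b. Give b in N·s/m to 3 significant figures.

b = 0.287 N·s/m

u + w = -1.80315;  u + w = √(2b)·v, so √(2b) = -1.80315/(-2.38) = 0.75763.
b = (√(2b))²/2 = 0.57400/2 = 0.28700.
(Check via u − w = 2F/√(2b): u − w = -81.87661, 2F/√(2b) = -81.87680.)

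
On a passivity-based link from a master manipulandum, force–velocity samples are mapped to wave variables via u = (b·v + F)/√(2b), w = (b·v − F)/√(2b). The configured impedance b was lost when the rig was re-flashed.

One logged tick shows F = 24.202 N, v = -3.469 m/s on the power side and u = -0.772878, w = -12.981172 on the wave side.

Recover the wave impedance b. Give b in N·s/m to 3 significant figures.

u + w = -13.754050;  u + w = √(2b)·v, so √(2b) = -13.754050/(-3.469) = 3.964846.
b = (√(2b))²/2 = 15.720002/2 = 7.860001.
(Check via u − w = 2F/√(2b): u − w = 12.208294, 2F/√(2b) = 12.208293.)

b = 7.86 N·s/m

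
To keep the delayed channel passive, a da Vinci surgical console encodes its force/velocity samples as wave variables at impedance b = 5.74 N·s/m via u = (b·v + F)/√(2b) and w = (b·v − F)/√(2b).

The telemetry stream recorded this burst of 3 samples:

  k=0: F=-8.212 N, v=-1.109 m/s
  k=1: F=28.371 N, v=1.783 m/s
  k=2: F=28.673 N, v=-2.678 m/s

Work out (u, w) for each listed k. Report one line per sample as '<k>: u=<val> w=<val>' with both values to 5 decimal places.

k=0: b·v=5.74×(-1.109)=-6.36566; √(2b)=3.38821; u=(-6.36566+(-8.212))/3.38821=-4.30246, w=(-6.36566−(-8.212))/3.38821=0.54493
k=1: b·v=5.74×1.783=10.23442; √(2b)=3.38821; u=(10.23442+28.371)/3.38821=11.39403, w=(10.23442−28.371)/3.38821=-5.35284
k=2: b·v=5.74×(-2.678)=-15.37172; √(2b)=3.38821; u=(-15.37172+28.673)/3.38821=3.92575, w=(-15.37172−28.673)/3.38821=-12.99939

0: u=-4.30246 w=0.54493
1: u=11.39403 w=-5.35284
2: u=3.92575 w=-12.99939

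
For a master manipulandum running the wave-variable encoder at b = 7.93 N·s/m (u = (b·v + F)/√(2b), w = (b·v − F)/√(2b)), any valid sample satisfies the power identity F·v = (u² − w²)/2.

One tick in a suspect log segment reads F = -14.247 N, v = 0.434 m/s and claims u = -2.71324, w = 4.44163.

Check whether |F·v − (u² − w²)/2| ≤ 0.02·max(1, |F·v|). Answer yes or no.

yes

F·v = (-14.247)×0.434 = -6.1832 W.
(u² − w²)/2 = (7.3617 − 19.7281)/2 = -6.1832 W.
|Δ| = 0.0000;  2% of max(1, |F·v|) = 0.1237.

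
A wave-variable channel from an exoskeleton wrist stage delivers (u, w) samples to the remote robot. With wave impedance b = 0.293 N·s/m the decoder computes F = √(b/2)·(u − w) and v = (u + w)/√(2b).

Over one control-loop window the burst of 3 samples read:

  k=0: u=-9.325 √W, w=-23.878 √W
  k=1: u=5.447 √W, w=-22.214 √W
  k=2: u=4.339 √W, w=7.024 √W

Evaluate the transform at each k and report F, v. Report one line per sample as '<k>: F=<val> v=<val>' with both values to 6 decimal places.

0: F=5.570207 v=-43.373904
1: F=10.587336 v=-21.903149
2: F=-1.027692 v=14.843769

k=0: u−w=14.553000, u+w=-33.203000; √(b/2)=0.382753, √(2b)=0.765506; F=0.382753×14.553=5.570207, v=-33.203000/0.765506=-43.373904
k=1: u−w=27.661000, u+w=-16.767000; √(b/2)=0.382753, √(2b)=0.765506; F=0.382753×27.661=10.587336, v=-16.767000/0.765506=-21.903149
k=2: u−w=-2.685000, u+w=11.363000; √(b/2)=0.382753, √(2b)=0.765506; F=0.382753×(-2.685)=-1.027692, v=11.363000/0.765506=14.843769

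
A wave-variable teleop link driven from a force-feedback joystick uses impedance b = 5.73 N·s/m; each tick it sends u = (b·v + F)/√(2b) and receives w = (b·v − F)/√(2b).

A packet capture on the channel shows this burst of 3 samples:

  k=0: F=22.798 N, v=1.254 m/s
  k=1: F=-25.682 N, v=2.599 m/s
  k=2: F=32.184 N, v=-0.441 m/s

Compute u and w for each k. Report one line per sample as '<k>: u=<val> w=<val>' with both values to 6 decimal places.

k=0: b·v=5.73×1.254=7.185420; √(2b)=3.385262; u=(7.185420+22.798)/3.385262=8.857045, w=(7.185420−22.798)/3.385262=-4.611926
k=1: b·v=5.73×2.599=14.892270; √(2b)=3.385262; u=(14.892270+(-25.682))/3.385262=-3.187266, w=(14.892270−(-25.682))/3.385262=11.985562
k=2: b·v=5.73×(-0.441)=-2.526930; √(2b)=3.385262; u=(-2.526930+32.184)/3.385262=8.760642, w=(-2.526930−32.184)/3.385262=-10.253543

0: u=8.857045 w=-4.611926
1: u=-3.187266 w=11.985562
2: u=8.760642 w=-10.253543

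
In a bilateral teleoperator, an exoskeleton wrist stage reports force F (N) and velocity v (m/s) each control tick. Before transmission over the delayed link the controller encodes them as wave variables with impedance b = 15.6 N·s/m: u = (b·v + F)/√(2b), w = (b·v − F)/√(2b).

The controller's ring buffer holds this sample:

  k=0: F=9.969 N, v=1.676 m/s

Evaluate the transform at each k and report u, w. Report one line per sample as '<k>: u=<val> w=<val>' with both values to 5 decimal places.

k=0: b·v=15.6×1.676=26.14560; √(2b)=5.58570; u=(26.14560+9.969)/5.58570=6.46555, w=(26.14560−9.969)/5.58570=2.89608

0: u=6.46555 w=2.89608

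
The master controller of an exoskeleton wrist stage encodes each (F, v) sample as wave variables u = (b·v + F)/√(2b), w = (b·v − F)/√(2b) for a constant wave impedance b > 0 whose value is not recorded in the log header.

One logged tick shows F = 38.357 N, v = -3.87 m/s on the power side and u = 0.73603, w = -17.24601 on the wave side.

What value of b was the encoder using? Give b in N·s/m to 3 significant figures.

b = 9.1 N·s/m

u + w = -16.5100;  u + w = √(2b)·v, so √(2b) = -16.5100/(-3.87) = 4.2661.
b = (√(2b))²/2 = 18.2000/2 = 9.1000.
(Check via u − w = 2F/√(2b): u − w = 17.9820, 2F/√(2b) = 17.9820.)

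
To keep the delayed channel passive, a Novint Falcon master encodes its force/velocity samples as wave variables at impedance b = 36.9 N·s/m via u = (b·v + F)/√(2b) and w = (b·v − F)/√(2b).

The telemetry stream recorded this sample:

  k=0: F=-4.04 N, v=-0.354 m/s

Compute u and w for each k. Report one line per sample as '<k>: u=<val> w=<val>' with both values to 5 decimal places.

k=0: b·v=36.9×(-0.354)=-13.06260; √(2b)=8.59069; u=(-13.06260+(-4.04))/8.59069=-1.99083, w=(-13.06260−(-4.04))/8.59069=-1.05028

0: u=-1.99083 w=-1.05028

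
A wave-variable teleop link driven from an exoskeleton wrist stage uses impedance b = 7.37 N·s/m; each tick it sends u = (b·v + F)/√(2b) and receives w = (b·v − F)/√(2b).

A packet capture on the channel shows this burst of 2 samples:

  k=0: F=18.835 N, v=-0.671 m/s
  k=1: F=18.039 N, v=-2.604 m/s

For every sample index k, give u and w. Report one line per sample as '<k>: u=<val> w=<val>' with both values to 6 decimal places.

0: u=3.617804 w=-6.193955
1: u=-0.300182 w=-9.697279

k=0: b·v=7.37×(-0.671)=-4.945270; √(2b)=3.839271; u=(-4.945270+18.835)/3.839271=3.617804, w=(-4.945270−18.835)/3.839271=-6.193955
k=1: b·v=7.37×(-2.604)=-19.191480; √(2b)=3.839271; u=(-19.191480+18.039)/3.839271=-0.300182, w=(-19.191480−18.039)/3.839271=-9.697279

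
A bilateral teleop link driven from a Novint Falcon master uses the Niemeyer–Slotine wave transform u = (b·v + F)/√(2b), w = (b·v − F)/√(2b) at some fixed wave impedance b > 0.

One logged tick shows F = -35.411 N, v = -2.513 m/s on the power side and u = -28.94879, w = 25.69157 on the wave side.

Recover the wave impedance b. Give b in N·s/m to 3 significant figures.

u + w = -3.25722;  u + w = √(2b)·v, so √(2b) = -3.25722/(-2.513) = 1.29615.
b = (√(2b))²/2 = 1.68000/2 = 0.84000.
(Check via u − w = 2F/√(2b): u − w = -54.64036, 2F/√(2b) = -54.64036.)

b = 0.84 N·s/m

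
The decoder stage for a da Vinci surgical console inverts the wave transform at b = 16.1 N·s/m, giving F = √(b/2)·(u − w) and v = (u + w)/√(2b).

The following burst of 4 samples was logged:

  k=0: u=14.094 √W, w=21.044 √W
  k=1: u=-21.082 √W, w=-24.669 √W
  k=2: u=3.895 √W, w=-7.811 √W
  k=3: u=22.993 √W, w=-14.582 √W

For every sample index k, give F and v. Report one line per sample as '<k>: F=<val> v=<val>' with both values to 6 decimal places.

0: F=-19.718903 v=6.192259
1: F=10.177224 v=-8.062554
2: F=33.212874 v=-0.690104
3: F=106.609751 v=1.482244

k=0: u−w=-6.950000, u+w=35.138000; √(b/2)=2.837252, √(2b)=5.674504; F=2.837252×(-6.95)=-19.718903, v=35.138000/5.674504=6.192259
k=1: u−w=3.587000, u+w=-45.751000; √(b/2)=2.837252, √(2b)=5.674504; F=2.837252×3.587=10.177224, v=-45.751000/5.674504=-8.062554
k=2: u−w=11.706000, u+w=-3.916000; √(b/2)=2.837252, √(2b)=5.674504; F=2.837252×11.706=33.212874, v=-3.916000/5.674504=-0.690104
k=3: u−w=37.575000, u+w=8.411000; √(b/2)=2.837252, √(2b)=5.674504; F=2.837252×37.575=106.609751, v=8.411000/5.674504=1.482244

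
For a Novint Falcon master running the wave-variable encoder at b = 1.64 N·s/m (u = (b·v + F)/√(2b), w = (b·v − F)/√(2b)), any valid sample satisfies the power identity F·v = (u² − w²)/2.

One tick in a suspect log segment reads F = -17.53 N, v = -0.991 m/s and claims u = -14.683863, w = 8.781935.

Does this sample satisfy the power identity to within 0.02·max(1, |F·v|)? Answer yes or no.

no

F·v = (-17.53)×(-0.991) = 17.372230 W.
(u² − w²)/2 = (215.615833 − 77.122382)/2 = 69.246725 W.
|Δ| = 51.874495;  2% of max(1, |F·v|) = 0.347445.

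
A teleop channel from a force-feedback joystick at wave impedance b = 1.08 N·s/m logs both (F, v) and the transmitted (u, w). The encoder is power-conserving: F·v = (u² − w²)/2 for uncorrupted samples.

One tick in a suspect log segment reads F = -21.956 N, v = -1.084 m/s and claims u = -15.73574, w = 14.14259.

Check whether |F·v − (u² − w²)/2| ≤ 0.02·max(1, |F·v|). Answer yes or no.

F·v = (-21.956)×(-1.084) = 23.80030 W.
(u² − w²)/2 = (247.61351 − 200.01285)/2 = 23.80033 W.
|Δ| = 0.00003;  2% of max(1, |F·v|) = 0.47601.

yes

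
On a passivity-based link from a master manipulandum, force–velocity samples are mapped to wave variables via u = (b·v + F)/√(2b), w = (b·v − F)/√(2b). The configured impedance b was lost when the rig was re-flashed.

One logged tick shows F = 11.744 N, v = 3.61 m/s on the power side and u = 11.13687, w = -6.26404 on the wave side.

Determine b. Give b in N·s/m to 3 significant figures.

b = 0.911 N·s/m

u + w = 4.87283;  u + w = √(2b)·v, so √(2b) = 4.87283/3.61 = 1.34981.
b = (√(2b))²/2 = 1.82200/2 = 0.91100.
(Check via u − w = 2F/√(2b): u − w = 17.40091, 2F/√(2b) = 17.40091.)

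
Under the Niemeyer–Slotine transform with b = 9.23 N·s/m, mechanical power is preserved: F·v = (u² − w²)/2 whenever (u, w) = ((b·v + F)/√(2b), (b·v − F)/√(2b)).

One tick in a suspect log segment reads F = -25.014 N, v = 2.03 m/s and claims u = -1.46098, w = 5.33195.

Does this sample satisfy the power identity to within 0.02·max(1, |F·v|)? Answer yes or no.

F·v = (-25.014)×2.03 = -50.77842 W.
(u² − w²)/2 = (2.13446 − 28.42969)/2 = -13.14761 W.
|Δ| = 37.63081;  2% of max(1, |F·v|) = 1.01557.

no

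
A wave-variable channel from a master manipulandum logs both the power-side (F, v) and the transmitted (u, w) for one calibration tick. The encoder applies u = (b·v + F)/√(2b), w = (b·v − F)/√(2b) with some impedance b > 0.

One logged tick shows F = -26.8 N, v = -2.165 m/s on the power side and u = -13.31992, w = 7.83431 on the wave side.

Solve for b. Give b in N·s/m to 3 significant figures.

b = 3.21 N·s/m

u + w = -5.48561;  u + w = √(2b)·v, so √(2b) = -5.48561/(-2.165) = 2.53377.
b = (√(2b))²/2 = 6.41999/2 = 3.20999.
(Check via u − w = 2F/√(2b): u − w = -21.15423, 2F/√(2b) = -21.15426.)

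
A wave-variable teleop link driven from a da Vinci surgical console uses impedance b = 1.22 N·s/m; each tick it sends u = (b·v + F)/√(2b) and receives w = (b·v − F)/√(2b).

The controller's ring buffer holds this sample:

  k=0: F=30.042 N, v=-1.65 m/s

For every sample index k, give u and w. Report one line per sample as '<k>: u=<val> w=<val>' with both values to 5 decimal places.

0: u=17.94373 w=-20.52111

k=0: b·v=1.22×(-1.65)=-2.01300; √(2b)=1.56205; u=(-2.01300+30.042)/1.56205=17.94373, w=(-2.01300−30.042)/1.56205=-20.52111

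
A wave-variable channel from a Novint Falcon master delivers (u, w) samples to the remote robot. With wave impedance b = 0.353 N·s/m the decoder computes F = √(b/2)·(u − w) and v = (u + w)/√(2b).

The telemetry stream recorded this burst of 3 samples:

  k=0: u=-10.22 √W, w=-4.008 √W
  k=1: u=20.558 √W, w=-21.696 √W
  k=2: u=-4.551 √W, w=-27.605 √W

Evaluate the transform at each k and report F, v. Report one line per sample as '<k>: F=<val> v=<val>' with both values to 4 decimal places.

k=0: u−w=-6.2120, u+w=-14.2280; √(b/2)=0.4201, √(2b)=0.8402; F=0.4201×(-6.212)=-2.6098, v=-14.2280/0.8402=-16.9333
k=1: u−w=42.2540, u+w=-1.1380; √(b/2)=0.4201, √(2b)=0.8402; F=0.4201×42.254=17.7517, v=-1.1380/0.8402=-1.3544
k=2: u−w=23.0540, u+w=-32.1560; √(b/2)=0.4201, √(2b)=0.8402; F=0.4201×23.054=9.6854, v=-32.1560/0.8402=-38.2701

0: F=-2.6098 v=-16.9333
1: F=17.7517 v=-1.3544
2: F=9.6854 v=-38.2701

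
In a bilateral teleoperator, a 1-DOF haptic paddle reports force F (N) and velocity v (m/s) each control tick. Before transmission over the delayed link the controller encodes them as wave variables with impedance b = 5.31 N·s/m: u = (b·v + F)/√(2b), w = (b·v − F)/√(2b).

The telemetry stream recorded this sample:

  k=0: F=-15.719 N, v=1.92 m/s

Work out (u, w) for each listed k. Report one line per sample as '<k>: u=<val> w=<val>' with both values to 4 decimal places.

k=0: b·v=5.31×1.92=10.1952; √(2b)=3.2588; u=(10.1952+(-15.719))/3.2588=-1.6950, w=(10.1952−(-15.719))/3.2588=7.9520

0: u=-1.6950 w=7.9520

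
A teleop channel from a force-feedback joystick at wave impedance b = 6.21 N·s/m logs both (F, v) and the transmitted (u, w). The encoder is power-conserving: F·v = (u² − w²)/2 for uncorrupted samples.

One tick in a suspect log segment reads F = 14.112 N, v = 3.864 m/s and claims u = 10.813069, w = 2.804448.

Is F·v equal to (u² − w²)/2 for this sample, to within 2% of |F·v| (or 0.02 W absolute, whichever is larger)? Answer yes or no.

yes

F·v = 14.112×3.864 = 54.528768 W.
(u² − w²)/2 = (116.922461 − 7.864929)/2 = 54.528766 W.
|Δ| = 0.000002;  2% of max(1, |F·v|) = 1.090575.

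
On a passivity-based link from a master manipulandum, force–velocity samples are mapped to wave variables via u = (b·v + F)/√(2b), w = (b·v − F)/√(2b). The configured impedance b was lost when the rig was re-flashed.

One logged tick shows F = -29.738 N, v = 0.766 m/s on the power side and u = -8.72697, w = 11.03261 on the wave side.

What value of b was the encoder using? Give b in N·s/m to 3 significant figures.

u + w = 2.30564;  u + w = √(2b)·v, so √(2b) = 2.30564/0.766 = 3.00997.
b = (√(2b))²/2 = 9.05994/2 = 4.52997.
(Check via u − w = 2F/√(2b): u − w = -19.75958, 2F/√(2b) = -19.75964.)

b = 4.53 N·s/m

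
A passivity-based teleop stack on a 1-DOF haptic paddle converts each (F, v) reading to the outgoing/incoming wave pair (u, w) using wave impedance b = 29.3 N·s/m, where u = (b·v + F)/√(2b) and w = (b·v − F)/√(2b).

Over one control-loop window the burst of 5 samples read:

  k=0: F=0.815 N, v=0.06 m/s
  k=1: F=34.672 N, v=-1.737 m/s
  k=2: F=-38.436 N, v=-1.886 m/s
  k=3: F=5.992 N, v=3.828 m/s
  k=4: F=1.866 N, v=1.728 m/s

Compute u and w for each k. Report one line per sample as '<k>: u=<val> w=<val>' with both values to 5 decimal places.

k=0: b·v=29.3×0.06=1.75800; √(2b)=7.65506; u=(1.75800+0.815)/7.65506=0.33612, w=(1.75800−0.815)/7.65506=0.12319
k=1: b·v=29.3×(-1.737)=-50.89410; √(2b)=7.65506; u=(-50.89410+34.672)/7.65506=-2.11913, w=(-50.89410−34.672)/7.65506=-11.17771
k=2: b·v=29.3×(-1.886)=-55.25980; √(2b)=7.65506; u=(-55.25980+(-38.436))/7.65506=-12.23972, w=(-55.25980−(-38.436))/7.65506=-2.19773
k=3: b·v=29.3×3.828=112.16040; √(2b)=7.65506; u=(112.16040+5.992)/7.65506=15.43454, w=(112.16040−5.992)/7.65506=13.86904
k=4: b·v=29.3×1.728=50.63040; √(2b)=7.65506; u=(50.63040+1.866)/7.65506=6.85774, w=(50.63040−1.866)/7.65506=6.37021

0: u=0.33612 w=0.12319
1: u=-2.11913 w=-11.17771
2: u=-12.23972 w=-2.19773
3: u=15.43454 w=13.86904
4: u=6.85774 w=6.37021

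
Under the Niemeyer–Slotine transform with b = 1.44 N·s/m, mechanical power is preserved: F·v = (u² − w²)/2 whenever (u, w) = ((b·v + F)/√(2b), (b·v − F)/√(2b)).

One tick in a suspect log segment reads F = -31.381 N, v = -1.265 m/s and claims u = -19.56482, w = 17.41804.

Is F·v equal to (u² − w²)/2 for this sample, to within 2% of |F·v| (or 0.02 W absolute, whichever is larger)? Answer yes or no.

F·v = (-31.381)×(-1.265) = 39.69696 W.
(u² − w²)/2 = (382.78218 − 303.38812)/2 = 39.69703 W.
|Δ| = 0.00007;  2% of max(1, |F·v|) = 0.79394.

yes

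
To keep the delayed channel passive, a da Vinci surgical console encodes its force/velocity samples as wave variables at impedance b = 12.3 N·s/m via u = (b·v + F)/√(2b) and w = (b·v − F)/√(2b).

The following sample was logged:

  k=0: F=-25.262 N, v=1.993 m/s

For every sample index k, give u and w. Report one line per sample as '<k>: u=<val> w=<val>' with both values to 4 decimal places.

k=0: b·v=12.3×1.993=24.5139; √(2b)=4.9598; u=(24.5139+(-25.262))/4.9598=-0.1508, w=(24.5139−(-25.262))/4.9598=10.0358

0: u=-0.1508 w=10.0358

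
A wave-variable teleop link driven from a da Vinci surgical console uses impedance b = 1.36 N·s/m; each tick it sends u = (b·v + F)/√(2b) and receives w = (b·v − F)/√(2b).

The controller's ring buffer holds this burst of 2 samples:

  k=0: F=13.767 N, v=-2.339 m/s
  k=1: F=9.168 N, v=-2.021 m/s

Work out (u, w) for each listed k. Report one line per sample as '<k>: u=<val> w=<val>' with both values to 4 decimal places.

k=0: b·v=1.36×(-2.339)=-3.1810; √(2b)=1.6492; u=(-3.1810+13.767)/1.6492=6.4187, w=(-3.1810−13.767)/1.6492=-10.2763
k=1: b·v=1.36×(-2.021)=-2.7486; √(2b)=1.6492; u=(-2.7486+9.168)/1.6492=3.8924, w=(-2.7486−9.168)/1.6492=-7.2255

0: u=6.4187 w=-10.2763
1: u=3.8924 w=-7.2255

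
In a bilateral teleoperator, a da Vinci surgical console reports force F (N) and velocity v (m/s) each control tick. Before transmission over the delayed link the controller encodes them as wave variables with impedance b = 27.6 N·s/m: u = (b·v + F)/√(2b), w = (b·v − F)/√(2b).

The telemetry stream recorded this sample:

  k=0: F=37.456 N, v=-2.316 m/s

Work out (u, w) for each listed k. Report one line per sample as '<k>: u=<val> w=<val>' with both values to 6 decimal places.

0: u=-3.562150 w=-13.644966

k=0: b·v=27.6×(-2.316)=-63.921600; √(2b)=7.429670; u=(-63.921600+37.456)/7.429670=-3.562150, w=(-63.921600−37.456)/7.429670=-13.644966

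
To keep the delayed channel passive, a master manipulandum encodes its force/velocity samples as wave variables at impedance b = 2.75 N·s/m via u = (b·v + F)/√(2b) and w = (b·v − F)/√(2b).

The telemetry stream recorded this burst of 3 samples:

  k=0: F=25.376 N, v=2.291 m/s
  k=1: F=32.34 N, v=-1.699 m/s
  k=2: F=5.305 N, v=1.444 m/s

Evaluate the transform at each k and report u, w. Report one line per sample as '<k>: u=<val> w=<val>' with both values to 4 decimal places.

0: u=13.5068 w=-8.1339
1: u=11.7976 w=-15.7821
2: u=3.9553 w=-0.5688

k=0: b·v=2.75×2.291=6.3003; √(2b)=2.3452; u=(6.3003+25.376)/2.3452=13.5068, w=(6.3003−25.376)/2.3452=-8.1339
k=1: b·v=2.75×(-1.699)=-4.6723; √(2b)=2.3452; u=(-4.6723+32.34)/2.3452=11.7976, w=(-4.6723−32.34)/2.3452=-15.7821
k=2: b·v=2.75×1.444=3.9710; √(2b)=2.3452; u=(3.9710+5.305)/2.3452=3.9553, w=(3.9710−5.305)/2.3452=-0.5688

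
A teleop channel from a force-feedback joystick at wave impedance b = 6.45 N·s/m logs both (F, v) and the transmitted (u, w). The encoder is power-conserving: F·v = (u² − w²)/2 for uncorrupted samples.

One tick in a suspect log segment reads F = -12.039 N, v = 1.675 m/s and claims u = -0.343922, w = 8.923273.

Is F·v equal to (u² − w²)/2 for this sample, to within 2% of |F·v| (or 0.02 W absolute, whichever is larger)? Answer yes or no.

no

F·v = (-12.039)×1.675 = -20.165325 W.
(u² − w²)/2 = (0.118282 − 79.624801)/2 = -39.753259 W.
|Δ| = 19.587934;  2% of max(1, |F·v|) = 0.403307.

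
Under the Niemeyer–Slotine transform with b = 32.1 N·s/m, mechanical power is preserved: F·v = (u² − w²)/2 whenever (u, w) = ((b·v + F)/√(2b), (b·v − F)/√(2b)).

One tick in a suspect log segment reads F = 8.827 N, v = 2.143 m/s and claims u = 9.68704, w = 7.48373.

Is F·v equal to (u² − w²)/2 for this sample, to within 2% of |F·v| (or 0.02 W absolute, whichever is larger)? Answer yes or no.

F·v = 8.827×2.143 = 18.91626 W.
(u² − w²)/2 = (93.83874 − 56.00621)/2 = 18.91626 W.
|Δ| = 0.00000;  2% of max(1, |F·v|) = 0.37833.

yes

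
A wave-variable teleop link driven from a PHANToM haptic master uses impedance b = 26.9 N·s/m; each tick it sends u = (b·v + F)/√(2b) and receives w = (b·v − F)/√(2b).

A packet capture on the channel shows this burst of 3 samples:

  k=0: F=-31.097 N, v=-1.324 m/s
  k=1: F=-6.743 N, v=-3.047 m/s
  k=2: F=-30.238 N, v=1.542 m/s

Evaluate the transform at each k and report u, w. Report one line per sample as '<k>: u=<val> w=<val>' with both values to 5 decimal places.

k=0: b·v=26.9×(-1.324)=-35.61560; √(2b)=7.33485; u=(-35.61560+(-31.097))/7.33485=-9.09529, w=(-35.61560−(-31.097))/7.33485=-0.61605
k=1: b·v=26.9×(-3.047)=-81.96430; √(2b)=7.33485; u=(-81.96430+(-6.743))/7.33485=-12.09395, w=(-81.96430−(-6.743))/7.33485=-10.25533
k=2: b·v=26.9×1.542=41.47980; √(2b)=7.33485; u=(41.47980+(-30.238))/7.33485=1.53266, w=(41.47980−(-30.238))/7.33485=9.77768

0: u=-9.09529 w=-0.61605
1: u=-12.09395 w=-10.25533
2: u=1.53266 w=9.77768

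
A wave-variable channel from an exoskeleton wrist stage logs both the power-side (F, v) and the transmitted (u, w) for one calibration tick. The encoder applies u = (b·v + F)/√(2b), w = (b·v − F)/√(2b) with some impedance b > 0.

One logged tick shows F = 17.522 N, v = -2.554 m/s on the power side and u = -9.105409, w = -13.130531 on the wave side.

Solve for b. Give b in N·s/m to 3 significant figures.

u + w = -22.235940;  u + w = √(2b)·v, so √(2b) = -22.235940/(-2.554) = 8.706319.
b = (√(2b))²/2 = 75.799999/2 = 37.900000.
(Check via u − w = 2F/√(2b): u − w = 4.025122, 2F/√(2b) = 4.025122.)

b = 37.9 N·s/m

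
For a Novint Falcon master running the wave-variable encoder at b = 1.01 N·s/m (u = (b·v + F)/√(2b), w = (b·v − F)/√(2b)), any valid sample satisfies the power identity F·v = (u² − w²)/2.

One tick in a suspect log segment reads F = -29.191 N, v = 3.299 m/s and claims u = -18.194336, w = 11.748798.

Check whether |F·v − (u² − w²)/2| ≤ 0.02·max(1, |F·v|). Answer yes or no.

no

F·v = (-29.191)×3.299 = -96.301109 W.
(u² − w²)/2 = (331.033862 − 138.034254)/2 = 96.499804 W.
|Δ| = 192.800913;  2% of max(1, |F·v|) = 1.926022.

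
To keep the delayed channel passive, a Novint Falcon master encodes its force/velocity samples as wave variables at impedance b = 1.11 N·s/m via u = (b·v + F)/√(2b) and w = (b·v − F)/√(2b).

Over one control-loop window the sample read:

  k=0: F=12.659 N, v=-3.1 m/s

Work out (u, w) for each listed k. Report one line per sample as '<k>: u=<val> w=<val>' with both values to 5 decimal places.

k=0: b·v=1.11×(-3.1)=-3.44100; √(2b)=1.48997; u=(-3.44100+12.659)/1.48997=6.18672, w=(-3.44100−12.659)/1.48997=-10.80561

0: u=6.18672 w=-10.80561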